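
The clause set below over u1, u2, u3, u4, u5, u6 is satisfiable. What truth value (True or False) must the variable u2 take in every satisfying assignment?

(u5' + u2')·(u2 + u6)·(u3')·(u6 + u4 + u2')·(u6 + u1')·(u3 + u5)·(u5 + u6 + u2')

False

Suppose u2 = 1.
(u5') alone gives u5 = 0.
(u3') alone gives u3 = 0.
That conflicts with the unit clause (u3).
So every satisfying assignment has u2 = False.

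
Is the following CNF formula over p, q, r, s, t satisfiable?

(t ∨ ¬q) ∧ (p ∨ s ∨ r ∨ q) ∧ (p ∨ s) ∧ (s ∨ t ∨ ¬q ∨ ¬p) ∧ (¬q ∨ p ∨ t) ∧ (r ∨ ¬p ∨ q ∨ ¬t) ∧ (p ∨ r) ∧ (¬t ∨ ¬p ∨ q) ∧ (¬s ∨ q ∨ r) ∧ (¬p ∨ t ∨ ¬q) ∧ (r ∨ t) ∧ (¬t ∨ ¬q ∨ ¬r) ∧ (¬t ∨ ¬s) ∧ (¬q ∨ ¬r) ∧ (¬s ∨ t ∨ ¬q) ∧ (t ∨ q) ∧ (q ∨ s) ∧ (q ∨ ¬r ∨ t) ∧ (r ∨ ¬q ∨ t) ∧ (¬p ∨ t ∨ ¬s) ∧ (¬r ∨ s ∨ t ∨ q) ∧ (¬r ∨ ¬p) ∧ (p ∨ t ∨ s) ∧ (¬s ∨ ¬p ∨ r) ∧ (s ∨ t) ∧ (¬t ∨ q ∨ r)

Yes

Branch on t: set t = True.
(¬s) alone gives s = False.
(p) alone gives p = True.
(q) alone gives q = True.
(¬r) alone gives r = False.
All clauses are satisfied.
A satisfying assignment: p ↦ True,  q ↦ True,  r ↦ False,  s ↦ False,  t ↦ True.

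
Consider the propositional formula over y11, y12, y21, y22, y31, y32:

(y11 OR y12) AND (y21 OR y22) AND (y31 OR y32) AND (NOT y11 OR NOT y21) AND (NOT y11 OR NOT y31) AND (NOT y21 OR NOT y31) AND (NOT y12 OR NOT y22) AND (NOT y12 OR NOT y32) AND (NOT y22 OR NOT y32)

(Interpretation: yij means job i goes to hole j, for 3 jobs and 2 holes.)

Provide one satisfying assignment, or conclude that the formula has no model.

UNSATISFIABLE

Case y11 = true:
(NOT y21) alone gives y21 = false.
(y22) alone gives y22 = true.
(NOT y31) alone gives y31 = false.
(y32) alone gives y32 = true.
That conflicts with the unit clause (NOT y32).
Undo y11 and try y11 = false.
(y12) alone gives y12 = true.
(NOT y22) alone gives y22 = false.
(y21) alone gives y21 = true.
(NOT y31) alone gives y31 = false.
(y32) alone gives y32 = true.
That conflicts with the unit clause (NOT y32).
Both values of y11 lead to a conflict.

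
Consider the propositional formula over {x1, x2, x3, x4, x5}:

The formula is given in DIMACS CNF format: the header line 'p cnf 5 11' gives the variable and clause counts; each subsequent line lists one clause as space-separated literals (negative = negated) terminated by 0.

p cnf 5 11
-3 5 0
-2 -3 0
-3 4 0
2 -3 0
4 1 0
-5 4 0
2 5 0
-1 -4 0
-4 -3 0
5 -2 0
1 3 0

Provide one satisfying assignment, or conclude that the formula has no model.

Try x3 = False.
From the singleton clause (x1), x1 = True.
From the singleton clause (¬x4), x4 = False.
From the singleton clause (¬x5), x5 = False.
From the singleton clause (x2), x2 = True.
That conflicts with the unit clause (¬x2).
Undo x3 and try x3 = True.
From the singleton clause (x5), x5 = True.
From the singleton clause (¬x2), x2 = False.
That conflicts with the unit clause (x2).
Both values of x3 lead to a conflict.

UNSATISFIABLE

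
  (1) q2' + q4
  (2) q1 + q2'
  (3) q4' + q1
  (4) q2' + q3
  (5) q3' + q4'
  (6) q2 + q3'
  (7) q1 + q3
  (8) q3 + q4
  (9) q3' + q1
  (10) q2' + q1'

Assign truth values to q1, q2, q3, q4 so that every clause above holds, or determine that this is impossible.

q1: 1, q2: 0, q3: 0, q4: 1

Try q2 = 0.
The clause (q3') is unit, so q3 = 0.
The clause (q1) is unit, so q1 = 1.
The clause (q4) is unit, so q4 = 1.
Every clause now holds.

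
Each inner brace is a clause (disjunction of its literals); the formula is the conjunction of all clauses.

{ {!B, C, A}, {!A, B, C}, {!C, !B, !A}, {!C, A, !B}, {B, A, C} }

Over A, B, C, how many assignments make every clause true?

3

There are 2^3 = 8 truth assignments over (A, B, C).
Check each against the 5 clauses (columns in the order A, B, C):
  F F F  ✗ fails (B || A || C)
  F F T  ✓ satisfies all
  F T F  ✗ fails (!B || C || A)
  F T T  ✗ fails (!C || A || !B)
  T F F  ✗ fails (!A || B || C)
  T F T  ✓ satisfies all
  T T F  ✓ satisfies all
  T T T  ✗ fails (!C || !B || !A)
3 of the 8 rows are models.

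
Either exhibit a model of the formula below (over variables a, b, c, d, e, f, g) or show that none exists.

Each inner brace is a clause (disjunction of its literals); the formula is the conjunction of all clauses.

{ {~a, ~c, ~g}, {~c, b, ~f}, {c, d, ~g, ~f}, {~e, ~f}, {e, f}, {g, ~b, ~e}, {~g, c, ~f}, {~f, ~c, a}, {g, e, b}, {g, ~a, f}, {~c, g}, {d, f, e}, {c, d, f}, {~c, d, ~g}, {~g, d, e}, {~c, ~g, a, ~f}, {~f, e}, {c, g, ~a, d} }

a ↦ 0,  b ↦ 1,  c ↦ 1,  d ↦ 1,  e ↦ 1,  f ↦ 0,  g ↦ 1

Case e = 1:
The clause (~f) is unit, so f = 0.
Case g = 1:
Case a = 0:
Case c = 1:
The clause (d) is unit, so d = 1.
Every clause is now satisfied; b is unconstrained.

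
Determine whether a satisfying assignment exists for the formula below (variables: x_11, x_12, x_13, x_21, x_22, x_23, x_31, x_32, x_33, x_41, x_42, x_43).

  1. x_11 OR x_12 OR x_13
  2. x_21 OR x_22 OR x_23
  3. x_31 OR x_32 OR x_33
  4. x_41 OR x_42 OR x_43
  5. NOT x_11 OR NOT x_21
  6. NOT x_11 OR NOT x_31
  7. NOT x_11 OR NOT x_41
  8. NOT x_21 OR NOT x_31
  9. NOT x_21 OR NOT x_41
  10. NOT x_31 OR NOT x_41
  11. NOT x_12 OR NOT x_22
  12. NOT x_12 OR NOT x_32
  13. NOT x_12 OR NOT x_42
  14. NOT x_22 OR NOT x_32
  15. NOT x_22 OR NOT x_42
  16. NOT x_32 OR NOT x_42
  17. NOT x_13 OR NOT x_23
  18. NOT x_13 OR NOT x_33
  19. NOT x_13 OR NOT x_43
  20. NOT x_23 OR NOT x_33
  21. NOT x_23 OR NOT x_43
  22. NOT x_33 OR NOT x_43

Try x_11 = false.
Try x_12 = true.
The clause (NOT x_22) is unit, so x_22 = false.
The clause (NOT x_32) is unit, so x_32 = false.
The clause (NOT x_42) is unit, so x_42 = false.
Try x_21 = true.
The clause (NOT x_31) is unit, so x_31 = false.
The clause (x_33) is unit, so x_33 = true.
The clause (NOT x_41) is unit, so x_41 = false.
The clause (x_43) is unit, so x_43 = true.
That conflicts with the unit clause (NOT x_43).
That branch fails; take x_21 = false instead.
The clause (x_23) is unit, so x_23 = true.
The clause (NOT x_13) is unit, so x_13 = false.
The clause (NOT x_33) is unit, so x_33 = false.
The clause (x_31) is unit, so x_31 = true.
The clause (NOT x_41) is unit, so x_41 = false.
The clause (x_43) is unit, so x_43 = true.
That conflicts with the unit clause (NOT x_43).
Both values of x_21 lead to a conflict.
That branch fails; take x_12 = false instead.
The clause (x_13) is unit, so x_13 = true.
The clause (NOT x_23) is unit, so x_23 = false.
The clause (NOT x_33) is unit, so x_33 = false.
The clause (NOT x_43) is unit, so x_43 = false.
Try x_21 = true.
The clause (NOT x_31) is unit, so x_31 = false.
The clause (x_32) is unit, so x_32 = true.
The clause (NOT x_41) is unit, so x_41 = false.
The clause (x_42) is unit, so x_42 = true.
That conflicts with the unit clause (NOT x_42).
That branch fails; take x_21 = false instead.
The clause (x_22) is unit, so x_22 = true.
The clause (NOT x_32) is unit, so x_32 = false.
The clause (x_31) is unit, so x_31 = true.
The clause (NOT x_41) is unit, so x_41 = false.
The clause (x_42) is unit, so x_42 = true.
That conflicts with the unit clause (NOT x_42).
Both values of x_21 lead to a conflict.
Both values of x_12 lead to a conflict.
That branch fails; take x_11 = true instead.
The clause (NOT x_21) is unit, so x_21 = false.
The clause (NOT x_31) is unit, so x_31 = false.
The clause (NOT x_41) is unit, so x_41 = false.
Try x_22 = true.
The clause (NOT x_12) is unit, so x_12 = false.
The clause (NOT x_32) is unit, so x_32 = false.
The clause (x_33) is unit, so x_33 = true.
The clause (NOT x_42) is unit, so x_42 = false.
The clause (x_43) is unit, so x_43 = true.
That conflicts with the unit clause (NOT x_43).
That branch fails; take x_22 = false instead.
The clause (x_23) is unit, so x_23 = true.
The clause (NOT x_13) is unit, so x_13 = false.
The clause (NOT x_33) is unit, so x_33 = false.
The clause (x_32) is unit, so x_32 = true.
The clause (NOT x_12) is unit, so x_12 = false.
The clause (NOT x_42) is unit, so x_42 = false.
The clause (x_43) is unit, so x_43 = true.
That conflicts with the unit clause (NOT x_43).
Both values of x_22 lead to a conflict.
Both values of x_11 lead to a conflict.
No assignment satisfies every clause.

No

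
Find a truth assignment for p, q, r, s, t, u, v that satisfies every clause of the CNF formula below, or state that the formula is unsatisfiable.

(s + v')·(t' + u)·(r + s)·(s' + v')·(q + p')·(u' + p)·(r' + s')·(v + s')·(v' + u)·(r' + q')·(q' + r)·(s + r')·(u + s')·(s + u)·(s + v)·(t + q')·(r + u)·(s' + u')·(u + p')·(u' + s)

Case s = 1:
Unit clause (v') forces v = 0.
But (v) is also a unit clause — contradiction.
Undo s and try s = 0.
Unit clause (v') forces v = 0.
But (v) is also a unit clause — contradiction.
Neither s = 1 nor s = 0 works.

UNSATISFIABLE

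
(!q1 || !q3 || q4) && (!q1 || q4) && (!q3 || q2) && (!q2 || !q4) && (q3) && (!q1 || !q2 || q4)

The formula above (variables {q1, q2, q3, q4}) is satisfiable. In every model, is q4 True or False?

False

Suppose q4 = true.
(!q2) alone gives q2 = false.
(!q3) alone gives q3 = false.
But (q3) is also a unit clause — contradiction.
So every satisfying assignment has q4 = False.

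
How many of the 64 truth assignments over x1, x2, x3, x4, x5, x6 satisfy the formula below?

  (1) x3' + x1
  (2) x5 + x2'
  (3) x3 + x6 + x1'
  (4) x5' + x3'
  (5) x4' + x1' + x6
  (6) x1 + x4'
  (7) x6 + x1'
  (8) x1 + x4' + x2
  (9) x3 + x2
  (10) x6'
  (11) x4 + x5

1

There are 2^6 = 64 truth assignments over (x1, x2, x3, x4, x5, x6).
Split on x1. With x1 = 1, the clauses containing x1 are satisfied and x1' drops from the rest; 0 of the 2^5 = 32 assignments to the other variables satisfy what remains.
With x1 = 0, by the same count on the reduced clause set, 1 assignment works.
Total: 0 + 1 = 1.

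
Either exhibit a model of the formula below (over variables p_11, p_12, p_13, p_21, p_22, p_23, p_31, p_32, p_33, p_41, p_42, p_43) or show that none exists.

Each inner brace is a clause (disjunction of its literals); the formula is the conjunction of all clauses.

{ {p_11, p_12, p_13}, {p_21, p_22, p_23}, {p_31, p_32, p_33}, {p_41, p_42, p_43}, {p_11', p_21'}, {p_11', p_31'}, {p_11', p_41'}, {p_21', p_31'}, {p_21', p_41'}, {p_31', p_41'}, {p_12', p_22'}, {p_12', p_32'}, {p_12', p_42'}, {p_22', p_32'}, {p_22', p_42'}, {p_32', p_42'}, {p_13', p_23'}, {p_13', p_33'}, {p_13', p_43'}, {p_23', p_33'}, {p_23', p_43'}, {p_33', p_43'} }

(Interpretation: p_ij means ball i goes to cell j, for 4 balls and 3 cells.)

UNSATISFIABLE

Case p_11 = 0:
Case p_12 = 1:
The clause (p_22') is unit, so p_22 = 0.
The clause (p_32') is unit, so p_32 = 0.
The clause (p_42') is unit, so p_42 = 0.
Case p_21 = 1:
The clause (p_31') is unit, so p_31 = 0.
The clause (p_33) is unit, so p_33 = 1.
The clause (p_41') is unit, so p_41 = 0.
The clause (p_43) is unit, so p_43 = 1.
That conflicts with the unit clause (p_43').
Backtrack on p_21: now try p_21 = 0.
The clause (p_23) is unit, so p_23 = 1.
The clause (p_13') is unit, so p_13 = 0.
The clause (p_33') is unit, so p_33 = 0.
The clause (p_31) is unit, so p_31 = 1.
The clause (p_41') is unit, so p_41 = 0.
The clause (p_43) is unit, so p_43 = 1.
That conflicts with the unit clause (p_43').
Either choice for p_21 ends in contradiction.
Backtrack on p_12: now try p_12 = 0.
The clause (p_13) is unit, so p_13 = 1.
The clause (p_23') is unit, so p_23 = 0.
The clause (p_33') is unit, so p_33 = 0.
The clause (p_43') is unit, so p_43 = 0.
Case p_21 = 1:
The clause (p_31') is unit, so p_31 = 0.
The clause (p_32) is unit, so p_32 = 1.
The clause (p_41') is unit, so p_41 = 0.
The clause (p_42) is unit, so p_42 = 1.
That conflicts with the unit clause (p_42').
Backtrack on p_21: now try p_21 = 0.
The clause (p_22) is unit, so p_22 = 1.
The clause (p_32') is unit, so p_32 = 0.
The clause (p_31) is unit, so p_31 = 1.
The clause (p_41') is unit, so p_41 = 0.
The clause (p_42) is unit, so p_42 = 1.
That conflicts with the unit clause (p_42').
Either choice for p_21 ends in contradiction.
Either choice for p_12 ends in contradiction.
Backtrack on p_11: now try p_11 = 1.
The clause (p_21') is unit, so p_21 = 0.
The clause (p_31') is unit, so p_31 = 0.
The clause (p_41') is unit, so p_41 = 0.
Case p_22 = 1:
The clause (p_12') is unit, so p_12 = 0.
The clause (p_32') is unit, so p_32 = 0.
The clause (p_33) is unit, so p_33 = 1.
The clause (p_42') is unit, so p_42 = 0.
The clause (p_43) is unit, so p_43 = 1.
That conflicts with the unit clause (p_43').
Backtrack on p_22: now try p_22 = 0.
The clause (p_23) is unit, so p_23 = 1.
The clause (p_13') is unit, so p_13 = 0.
The clause (p_33') is unit, so p_33 = 0.
The clause (p_32) is unit, so p_32 = 1.
The clause (p_12') is unit, so p_12 = 0.
The clause (p_42') is unit, so p_42 = 0.
The clause (p_43) is unit, so p_43 = 1.
That conflicts with the unit clause (p_43').
Either choice for p_22 ends in contradiction.
Either choice for p_11 ends in contradiction.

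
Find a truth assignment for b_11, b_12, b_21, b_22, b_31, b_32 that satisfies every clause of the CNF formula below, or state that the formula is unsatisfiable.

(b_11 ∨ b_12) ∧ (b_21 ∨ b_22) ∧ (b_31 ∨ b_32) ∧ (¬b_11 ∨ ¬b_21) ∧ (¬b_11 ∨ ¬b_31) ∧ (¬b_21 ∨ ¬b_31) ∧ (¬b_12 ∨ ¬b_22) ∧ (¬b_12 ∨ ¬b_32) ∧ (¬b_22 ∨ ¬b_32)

Case b_11 = True:
From the singleton clause (¬b_21), b_21 = False.
From the singleton clause (b_22), b_22 = True.
From the singleton clause (¬b_31), b_31 = False.
From the singleton clause (b_32), b_32 = True.
Now (¬b_32) is unsatisfied and unit — conflict.
So b_11 must be the other value — set b_11 = False.
From the singleton clause (b_12), b_12 = True.
From the singleton clause (¬b_22), b_22 = False.
From the singleton clause (b_21), b_21 = True.
From the singleton clause (¬b_31), b_31 = False.
From the singleton clause (b_32), b_32 = True.
Now (¬b_32) is unsatisfied and unit — conflict.
Either choice for b_11 ends in contradiction.

UNSATISFIABLE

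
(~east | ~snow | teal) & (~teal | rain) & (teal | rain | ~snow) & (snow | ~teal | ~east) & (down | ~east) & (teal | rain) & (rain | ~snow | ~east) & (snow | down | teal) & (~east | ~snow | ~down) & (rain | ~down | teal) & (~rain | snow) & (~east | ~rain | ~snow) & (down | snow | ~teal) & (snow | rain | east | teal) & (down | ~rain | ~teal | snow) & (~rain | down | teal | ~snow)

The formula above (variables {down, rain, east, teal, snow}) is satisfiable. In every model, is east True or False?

False

Suppose east = 1.
The clause (down) is unit, so down = 1.
The clause (~snow) is unit, so snow = 0.
The clause (~teal) is unit, so teal = 0.
The clause (rain) is unit, so rain = 1.
But (~rain) is also a unit clause — contradiction.
So every satisfying assignment has east = False.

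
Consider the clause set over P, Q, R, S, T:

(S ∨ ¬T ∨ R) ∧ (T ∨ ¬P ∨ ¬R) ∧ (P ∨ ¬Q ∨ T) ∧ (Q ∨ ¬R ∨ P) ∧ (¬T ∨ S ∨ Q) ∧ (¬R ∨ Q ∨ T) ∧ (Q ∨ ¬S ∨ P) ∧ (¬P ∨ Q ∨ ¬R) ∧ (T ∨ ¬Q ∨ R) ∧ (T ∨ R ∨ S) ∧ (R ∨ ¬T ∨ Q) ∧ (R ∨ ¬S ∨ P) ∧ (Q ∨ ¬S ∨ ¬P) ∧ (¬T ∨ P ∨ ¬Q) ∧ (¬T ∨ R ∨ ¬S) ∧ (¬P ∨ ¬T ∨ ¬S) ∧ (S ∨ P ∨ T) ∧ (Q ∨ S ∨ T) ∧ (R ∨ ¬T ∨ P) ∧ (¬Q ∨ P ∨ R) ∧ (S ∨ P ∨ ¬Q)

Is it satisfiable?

Suppose S = False.
Suppose T = True.
(R) alone gives R = True.
(Q) alone gives Q = True.
(P) alone gives P = True.
Every clause now holds.
A satisfying assignment: P=True; Q=True; R=True; S=False; T=True.

Yes, satisfiable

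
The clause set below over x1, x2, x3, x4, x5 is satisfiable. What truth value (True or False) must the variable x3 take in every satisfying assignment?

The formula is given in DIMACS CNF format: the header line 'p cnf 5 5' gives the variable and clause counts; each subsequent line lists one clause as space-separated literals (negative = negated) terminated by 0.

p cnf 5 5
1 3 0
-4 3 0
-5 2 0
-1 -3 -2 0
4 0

True

Suppose x3 = False.
(x1) alone gives x1 = True.
(¬x4) alone gives x4 = False.
Now (x4) is unsatisfied and unit — conflict.
So every satisfying assignment has x3 = True.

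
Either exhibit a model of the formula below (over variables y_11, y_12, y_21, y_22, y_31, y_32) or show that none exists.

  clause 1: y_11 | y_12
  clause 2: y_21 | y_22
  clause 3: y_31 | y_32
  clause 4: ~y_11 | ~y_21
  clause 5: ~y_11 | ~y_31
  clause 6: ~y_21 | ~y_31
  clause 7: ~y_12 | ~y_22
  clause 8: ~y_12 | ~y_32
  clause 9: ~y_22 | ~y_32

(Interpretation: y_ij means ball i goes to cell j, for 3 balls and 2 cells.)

Case y_11 = 1:
The clause (~y_21) is unit, so y_21 = 0.
The clause (y_22) is unit, so y_22 = 1.
The clause (~y_31) is unit, so y_31 = 0.
The clause (y_32) is unit, so y_32 = 1.
But (~y_32) is also a unit clause — contradiction.
That branch fails; take y_11 = 0 instead.
The clause (y_12) is unit, so y_12 = 1.
The clause (~y_22) is unit, so y_22 = 0.
The clause (y_21) is unit, so y_21 = 1.
The clause (~y_31) is unit, so y_31 = 0.
The clause (y_32) is unit, so y_32 = 1.
But (~y_32) is also a unit clause — contradiction.
Both values of y_11 lead to a conflict.

UNSATISFIABLE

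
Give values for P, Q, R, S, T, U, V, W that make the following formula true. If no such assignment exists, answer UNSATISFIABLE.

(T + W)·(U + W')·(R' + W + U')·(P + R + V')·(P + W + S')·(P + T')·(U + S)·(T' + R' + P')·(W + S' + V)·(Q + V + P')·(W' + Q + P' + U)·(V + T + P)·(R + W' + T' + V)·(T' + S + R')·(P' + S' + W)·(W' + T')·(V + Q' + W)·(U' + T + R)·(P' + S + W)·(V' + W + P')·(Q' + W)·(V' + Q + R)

Branch on T: set T = 0.
From the singleton clause (W), W = 1.
From the singleton clause (U), U = 1.
From the singleton clause (R), R = 1.
Branch on V: set V = 0.
From the singleton clause (P), P = 1.
From the singleton clause (Q), Q = 1.
All clauses hold; S can take either value.

P ↦ 1,  Q ↦ 1,  R ↦ 1,  S ↦ 0,  T ↦ 0,  U ↦ 1,  V ↦ 0,  W ↦ 1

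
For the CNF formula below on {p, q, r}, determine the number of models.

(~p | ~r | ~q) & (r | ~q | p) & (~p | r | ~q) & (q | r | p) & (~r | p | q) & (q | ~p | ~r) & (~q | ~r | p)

There are 2^3 = 8 truth assignments over (p, q, r).
Check each against the 7 clauses (columns in the order p, q, r):
  F F F  ✗ fails (q | r | p)
  F F T  ✗ fails (~r | p | q)
  F T F  ✗ fails (r | ~q | p)
  F T T  ✗ fails (~q | ~r | p)
  T F F  ✓ satisfies all
  T F T  ✗ fails (q | ~p | ~r)
  T T F  ✗ fails (~p | r | ~q)
  T T T  ✗ fails (~p | ~r | ~q)
1 of the 8 rows is a model.

1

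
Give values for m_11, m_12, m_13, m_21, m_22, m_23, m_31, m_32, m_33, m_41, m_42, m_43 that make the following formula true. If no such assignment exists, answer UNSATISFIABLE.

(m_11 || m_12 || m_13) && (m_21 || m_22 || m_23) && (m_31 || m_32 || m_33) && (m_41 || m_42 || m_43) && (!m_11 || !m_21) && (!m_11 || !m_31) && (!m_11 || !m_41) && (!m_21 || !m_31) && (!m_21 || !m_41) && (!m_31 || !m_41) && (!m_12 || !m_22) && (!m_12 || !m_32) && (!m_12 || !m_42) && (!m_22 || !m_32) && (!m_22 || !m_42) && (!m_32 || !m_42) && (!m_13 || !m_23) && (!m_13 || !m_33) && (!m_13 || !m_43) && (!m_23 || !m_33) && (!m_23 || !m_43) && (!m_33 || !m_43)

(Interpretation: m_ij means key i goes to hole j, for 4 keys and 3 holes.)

Try m_11 = false.
Try m_12 = true.
Unit clause (!m_22) forces m_22 = false.
Unit clause (!m_32) forces m_32 = false.
Unit clause (!m_42) forces m_42 = false.
Try m_21 = true.
Unit clause (!m_31) forces m_31 = false.
Unit clause (m_33) forces m_33 = true.
Unit clause (!m_41) forces m_41 = false.
Unit clause (m_43) forces m_43 = true.
That conflicts with the unit clause (!m_43).
Backtrack on m_21: now try m_21 = false.
Unit clause (m_23) forces m_23 = true.
Unit clause (!m_13) forces m_13 = false.
Unit clause (!m_33) forces m_33 = false.
Unit clause (m_31) forces m_31 = true.
Unit clause (!m_41) forces m_41 = false.
Unit clause (m_43) forces m_43 = true.
That conflicts with the unit clause (!m_43).
Neither m_21 = true nor m_21 = false works.
Backtrack on m_12: now try m_12 = false.
Unit clause (m_13) forces m_13 = true.
Unit clause (!m_23) forces m_23 = false.
Unit clause (!m_33) forces m_33 = false.
Unit clause (!m_43) forces m_43 = false.
Try m_21 = true.
Unit clause (!m_31) forces m_31 = false.
Unit clause (m_32) forces m_32 = true.
Unit clause (!m_41) forces m_41 = false.
Unit clause (m_42) forces m_42 = true.
That conflicts with the unit clause (!m_42).
Backtrack on m_21: now try m_21 = false.
Unit clause (m_22) forces m_22 = true.
Unit clause (!m_32) forces m_32 = false.
Unit clause (m_31) forces m_31 = true.
Unit clause (!m_41) forces m_41 = false.
Unit clause (m_42) forces m_42 = true.
That conflicts with the unit clause (!m_42).
Neither m_21 = true nor m_21 = false works.
Neither m_12 = true nor m_12 = false works.
Backtrack on m_11: now try m_11 = true.
Unit clause (!m_21) forces m_21 = false.
Unit clause (!m_31) forces m_31 = false.
Unit clause (!m_41) forces m_41 = false.
Try m_22 = true.
Unit clause (!m_12) forces m_12 = false.
Unit clause (!m_32) forces m_32 = false.
Unit clause (m_33) forces m_33 = true.
Unit clause (!m_42) forces m_42 = false.
Unit clause (m_43) forces m_43 = true.
That conflicts with the unit clause (!m_43).
Backtrack on m_22: now try m_22 = false.
Unit clause (m_23) forces m_23 = true.
Unit clause (!m_13) forces m_13 = false.
Unit clause (!m_33) forces m_33 = false.
Unit clause (m_32) forces m_32 = true.
Unit clause (!m_12) forces m_12 = false.
Unit clause (!m_42) forces m_42 = false.
Unit clause (m_43) forces m_43 = true.
That conflicts with the unit clause (!m_43).
Neither m_22 = true nor m_22 = false works.
Neither m_11 = true nor m_11 = false works.

UNSATISFIABLE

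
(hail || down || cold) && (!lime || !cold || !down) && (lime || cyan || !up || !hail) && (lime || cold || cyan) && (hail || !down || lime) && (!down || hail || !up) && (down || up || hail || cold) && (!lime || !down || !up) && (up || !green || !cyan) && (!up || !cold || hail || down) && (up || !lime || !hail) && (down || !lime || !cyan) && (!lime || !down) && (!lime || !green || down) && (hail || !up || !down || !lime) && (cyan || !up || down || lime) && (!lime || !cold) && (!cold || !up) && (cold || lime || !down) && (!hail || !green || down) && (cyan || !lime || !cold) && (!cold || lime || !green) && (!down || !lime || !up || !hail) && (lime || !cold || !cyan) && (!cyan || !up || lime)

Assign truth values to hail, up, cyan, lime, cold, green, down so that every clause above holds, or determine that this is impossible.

Try lime = false.
Try cold = true.
(!up) alone gives up = false.
(!green) alone gives green = false.
(!cyan) alone gives cyan = false.
Try hail = true.
Every clause is now satisfied; down is unconstrained.

hail ↦ true,  up ↦ false,  cyan ↦ false,  lime ↦ false,  cold ↦ true,  green ↦ false,  down ↦ true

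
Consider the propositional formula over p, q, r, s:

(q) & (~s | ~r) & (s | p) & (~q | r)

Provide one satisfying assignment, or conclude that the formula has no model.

From the singleton clause (q), q = 1.
From the singleton clause (r), r = 1.
From the singleton clause (~s), s = 0.
From the singleton clause (p), p = 1.
All clauses are satisfied.

p ↦ 1; q ↦ 1; r ↦ 1; s ↦ 0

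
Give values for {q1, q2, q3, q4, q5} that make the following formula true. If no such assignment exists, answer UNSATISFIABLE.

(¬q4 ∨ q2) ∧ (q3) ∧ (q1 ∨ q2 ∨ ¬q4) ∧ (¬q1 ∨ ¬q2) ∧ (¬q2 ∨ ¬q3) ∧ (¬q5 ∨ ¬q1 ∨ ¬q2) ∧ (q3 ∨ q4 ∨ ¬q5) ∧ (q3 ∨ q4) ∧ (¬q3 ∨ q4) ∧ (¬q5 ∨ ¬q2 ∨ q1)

UNSATISFIABLE

Unit clause (q3) forces q3 = True.
Unit clause (¬q2) forces q2 = False.
Unit clause (¬q4) forces q4 = False.
Now (q4) is unsatisfied and unit — conflict.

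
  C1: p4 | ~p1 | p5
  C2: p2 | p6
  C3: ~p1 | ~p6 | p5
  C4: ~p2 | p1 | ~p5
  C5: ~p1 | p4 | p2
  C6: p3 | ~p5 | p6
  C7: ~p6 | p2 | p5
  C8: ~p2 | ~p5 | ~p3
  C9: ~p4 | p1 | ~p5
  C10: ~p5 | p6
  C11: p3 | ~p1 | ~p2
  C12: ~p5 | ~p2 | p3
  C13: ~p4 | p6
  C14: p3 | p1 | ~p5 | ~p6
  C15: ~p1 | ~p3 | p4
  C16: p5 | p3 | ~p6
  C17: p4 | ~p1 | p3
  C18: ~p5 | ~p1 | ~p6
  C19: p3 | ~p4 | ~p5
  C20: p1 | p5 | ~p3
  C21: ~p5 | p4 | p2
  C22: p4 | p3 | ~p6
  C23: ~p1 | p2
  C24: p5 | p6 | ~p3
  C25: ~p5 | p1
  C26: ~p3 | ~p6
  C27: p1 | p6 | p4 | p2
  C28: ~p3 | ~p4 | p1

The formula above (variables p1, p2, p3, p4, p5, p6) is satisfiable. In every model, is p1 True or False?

False

Suppose p1 = 1.
Unit clause (p2) forces p2 = 1.
Unit clause (p3) forces p3 = 1.
Unit clause (~p5) forces p5 = 0.
Unit clause (p4) forces p4 = 1.
Unit clause (~p6) forces p6 = 0.
But (p6) is also a unit clause — contradiction.
So every satisfying assignment has p1 = False.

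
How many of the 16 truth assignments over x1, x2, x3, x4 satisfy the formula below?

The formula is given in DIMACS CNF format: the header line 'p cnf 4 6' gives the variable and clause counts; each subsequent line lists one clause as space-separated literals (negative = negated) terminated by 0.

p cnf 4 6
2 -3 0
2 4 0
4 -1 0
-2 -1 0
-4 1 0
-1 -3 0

There are 2^4 = 16 truth assignments over (x1, x2, x3, x4).
Check each against the 6 clauses (columns in the order x1, x2, x3, x4):
  F F F F  ✗ fails (x2 ∨ x4)
  F F F T  ✗ fails (¬x4 ∨ x1)
  F F T F  ✗ fails (x2 ∨ ¬x3)
  F F T T  ✗ fails (x2 ∨ ¬x3)
  F T F F  ✓ satisfies all
  F T F T  ✗ fails (¬x4 ∨ x1)
  F T T F  ✓ satisfies all
  F T T T  ✗ fails (¬x4 ∨ x1)
  T F F F  ✗ fails (x2 ∨ x4)
  T F F T  ✓ satisfies all
  T F T F  ✗ fails (x2 ∨ ¬x3)
  T F T T  ✗ fails (x2 ∨ ¬x3)
  T T F F  ✗ fails (x4 ∨ ¬x1)
  T T F T  ✗ fails (¬x2 ∨ ¬x1)
  T T T F  ✗ fails (x4 ∨ ¬x1)
  T T T T  ✗ fails (¬x2 ∨ ¬x1)
3 of the 16 rows are models.

3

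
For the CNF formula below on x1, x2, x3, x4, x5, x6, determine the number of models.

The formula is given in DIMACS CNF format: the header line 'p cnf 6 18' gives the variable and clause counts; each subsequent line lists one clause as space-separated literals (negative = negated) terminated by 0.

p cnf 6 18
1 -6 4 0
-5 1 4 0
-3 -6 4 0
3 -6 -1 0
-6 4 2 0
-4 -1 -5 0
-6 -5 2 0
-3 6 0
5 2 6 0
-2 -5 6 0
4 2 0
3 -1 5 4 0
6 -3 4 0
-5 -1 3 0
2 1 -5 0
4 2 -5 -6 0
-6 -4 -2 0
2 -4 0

There are 2^6 = 64 truth assignments over (x1, x2, x3, x4, x5, x6).
Split on x2. With x2 = True, the clauses containing x2 are satisfied and ¬x2 drops from the rest; 3 of the 2^5 = 32 assignments to the other variables satisfy what remains.
With x2 = False, by the same count on the reduced clause set, 0 assignments work.
(One model: x1=F, x2=T, x3=F, x4=F, x5=F, x6=F.)
Total: 3 + 0 = 3.

3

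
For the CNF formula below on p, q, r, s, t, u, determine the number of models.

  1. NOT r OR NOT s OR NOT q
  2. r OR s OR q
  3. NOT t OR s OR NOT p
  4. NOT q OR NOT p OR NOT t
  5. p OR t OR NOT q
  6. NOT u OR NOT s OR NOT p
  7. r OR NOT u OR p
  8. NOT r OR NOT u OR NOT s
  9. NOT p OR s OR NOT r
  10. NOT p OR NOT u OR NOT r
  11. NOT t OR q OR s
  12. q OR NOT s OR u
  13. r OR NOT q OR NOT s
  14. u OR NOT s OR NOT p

There are 2^6 = 64 truth assignments over (p, q, r, s, t, u).
Split on p. With p = true, the clauses containing p are satisfied and NOT p drops from the rest; 2 of the 2^5 = 32 assignments to the other variables satisfy what remains.
With p = false, by the same count on the reduced clause set, 5 assignments work.
(One model: p=F, q=F, r=T, s=F, t=F, u=F.)
Total: 2 + 5 = 7.

7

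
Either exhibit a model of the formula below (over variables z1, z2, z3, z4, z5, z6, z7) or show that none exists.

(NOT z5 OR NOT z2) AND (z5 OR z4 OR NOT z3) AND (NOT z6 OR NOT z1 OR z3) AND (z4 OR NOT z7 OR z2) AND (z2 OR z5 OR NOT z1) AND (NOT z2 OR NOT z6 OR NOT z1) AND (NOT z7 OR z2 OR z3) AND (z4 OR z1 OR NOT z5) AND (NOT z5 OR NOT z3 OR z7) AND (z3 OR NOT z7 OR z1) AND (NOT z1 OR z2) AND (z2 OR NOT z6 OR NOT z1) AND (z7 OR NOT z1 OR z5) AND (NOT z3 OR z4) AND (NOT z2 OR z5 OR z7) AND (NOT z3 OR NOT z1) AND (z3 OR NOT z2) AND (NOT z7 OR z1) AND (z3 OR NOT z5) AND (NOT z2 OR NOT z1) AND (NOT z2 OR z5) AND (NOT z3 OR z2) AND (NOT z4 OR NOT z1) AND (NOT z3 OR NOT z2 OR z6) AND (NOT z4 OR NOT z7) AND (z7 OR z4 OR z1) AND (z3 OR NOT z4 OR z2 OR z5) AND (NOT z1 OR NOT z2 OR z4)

UNSATISFIABLE

Case z5 = false:
The clause (NOT z2) is unit, so z2 = false.
The clause (NOT z1) is unit, so z1 = false.
The clause (NOT z7) is unit, so z7 = false.
The clause (NOT z3) is unit, so z3 = false.
The clause (z4) is unit, so z4 = true.
But (NOT z4) is also a unit clause — contradiction.
That branch fails; take z5 = true instead.
The clause (NOT z2) is unit, so z2 = false.
The clause (NOT z1) is unit, so z1 = false.
The clause (z4) is unit, so z4 = true.
The clause (NOT z7) is unit, so z7 = false.
The clause (NOT z3) is unit, so z3 = false.
But (z3) is also a unit clause — contradiction.
Both values of z5 lead to a conflict.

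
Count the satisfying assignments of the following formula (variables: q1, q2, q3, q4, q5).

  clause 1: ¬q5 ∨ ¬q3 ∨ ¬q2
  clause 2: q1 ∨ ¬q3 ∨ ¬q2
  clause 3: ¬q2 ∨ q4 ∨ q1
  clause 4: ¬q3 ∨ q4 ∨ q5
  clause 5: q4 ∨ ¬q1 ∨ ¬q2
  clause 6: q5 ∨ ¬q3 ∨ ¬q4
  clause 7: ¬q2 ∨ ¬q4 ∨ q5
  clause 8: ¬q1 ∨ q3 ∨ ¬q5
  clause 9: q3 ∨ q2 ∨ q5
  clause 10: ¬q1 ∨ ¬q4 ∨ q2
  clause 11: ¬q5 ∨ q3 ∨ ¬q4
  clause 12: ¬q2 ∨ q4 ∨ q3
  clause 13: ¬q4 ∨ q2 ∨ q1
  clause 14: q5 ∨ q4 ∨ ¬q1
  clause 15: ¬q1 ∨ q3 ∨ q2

3

There are 2^5 = 32 truth assignments over (q1, q2, q3, q4, q5).
Split on q1. With q1 = True, the clauses containing q1 are satisfied and ¬q1 drops from the rest; 1 of the 2^4 = 16 assignments to the other variables satisfy what remains.
With q1 = False, by the same count on the reduced clause set, 2 assignments work.
(One model: q1=F, q2=F, q3=F, q4=F, q5=T.)
Total: 1 + 2 = 3.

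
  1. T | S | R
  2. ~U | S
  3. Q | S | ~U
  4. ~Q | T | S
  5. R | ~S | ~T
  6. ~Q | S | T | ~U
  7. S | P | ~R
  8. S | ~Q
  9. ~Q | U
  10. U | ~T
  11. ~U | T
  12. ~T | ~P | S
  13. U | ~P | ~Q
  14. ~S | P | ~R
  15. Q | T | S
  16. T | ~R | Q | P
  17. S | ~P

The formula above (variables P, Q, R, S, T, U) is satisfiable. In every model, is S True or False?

True

Suppose S = 0.
The clause (~U) is unit, so U = 0.
The clause (~Q) is unit, so Q = 0.
The clause (~T) is unit, so T = 0.
But (T) is also a unit clause — contradiction.
So every satisfying assignment has S = True.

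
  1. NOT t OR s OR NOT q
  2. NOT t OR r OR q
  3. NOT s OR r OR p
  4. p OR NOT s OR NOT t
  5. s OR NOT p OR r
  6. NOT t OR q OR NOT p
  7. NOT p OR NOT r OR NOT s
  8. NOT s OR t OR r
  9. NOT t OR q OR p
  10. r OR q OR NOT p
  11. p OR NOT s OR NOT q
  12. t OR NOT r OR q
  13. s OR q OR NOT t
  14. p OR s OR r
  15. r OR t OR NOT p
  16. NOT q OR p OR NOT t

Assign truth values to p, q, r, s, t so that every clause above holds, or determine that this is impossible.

p ↦ true, q ↦ true, r ↦ true, s ↦ false, t ↦ false

Suppose t = false.
Suppose s = false.
Suppose p = true.
Unit clause (r) forces r = true.
Unit clause (q) forces q = true.
All clauses are satisfied.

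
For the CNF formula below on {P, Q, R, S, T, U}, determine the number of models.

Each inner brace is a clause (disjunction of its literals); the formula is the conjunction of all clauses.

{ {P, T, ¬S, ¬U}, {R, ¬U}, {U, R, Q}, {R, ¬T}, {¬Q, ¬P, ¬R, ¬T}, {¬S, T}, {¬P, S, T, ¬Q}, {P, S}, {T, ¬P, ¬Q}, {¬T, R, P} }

10

There are 2^6 = 64 truth assignments over (P, Q, R, S, T, U).
Split on U. With U = True, the clauses containing U are satisfied and ¬U drops from the rest; 5 of the 2^5 = 32 assignments to the other variables satisfy what remains.
With U = False, by the same count on the reduced clause set, 5 assignments work.
(One model: P=F, Q=F, R=T, S=T, T=T, U=F.)
Total: 5 + 5 = 10.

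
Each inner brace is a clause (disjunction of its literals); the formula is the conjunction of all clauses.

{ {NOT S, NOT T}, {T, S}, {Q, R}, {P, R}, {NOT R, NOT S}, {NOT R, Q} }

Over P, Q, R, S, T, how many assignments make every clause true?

There are 2^5 = 32 truth assignments over (P, Q, R, S, T).
Split on S. With S = true, the clauses containing S are satisfied and NOT S drops from the rest; 1 of the 2^4 = 16 assignments to the other variables satisfy what remains.
With S = false, by the same count on the reduced clause set, 3 assignments work.
Total: 1 + 3 = 4.

4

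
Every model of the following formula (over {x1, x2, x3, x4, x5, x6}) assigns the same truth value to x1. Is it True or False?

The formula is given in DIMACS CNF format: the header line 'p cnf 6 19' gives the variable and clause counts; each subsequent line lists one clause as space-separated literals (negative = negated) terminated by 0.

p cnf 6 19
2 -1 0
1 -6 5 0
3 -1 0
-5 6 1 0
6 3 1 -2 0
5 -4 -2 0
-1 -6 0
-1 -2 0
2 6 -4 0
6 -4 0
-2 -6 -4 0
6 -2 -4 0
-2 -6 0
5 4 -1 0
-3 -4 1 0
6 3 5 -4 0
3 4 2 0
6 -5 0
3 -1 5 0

False

Suppose x1 = True.
(x2) alone gives x2 = True.
That conflicts with the unit clause (¬x2).
So every satisfying assignment has x1 = False.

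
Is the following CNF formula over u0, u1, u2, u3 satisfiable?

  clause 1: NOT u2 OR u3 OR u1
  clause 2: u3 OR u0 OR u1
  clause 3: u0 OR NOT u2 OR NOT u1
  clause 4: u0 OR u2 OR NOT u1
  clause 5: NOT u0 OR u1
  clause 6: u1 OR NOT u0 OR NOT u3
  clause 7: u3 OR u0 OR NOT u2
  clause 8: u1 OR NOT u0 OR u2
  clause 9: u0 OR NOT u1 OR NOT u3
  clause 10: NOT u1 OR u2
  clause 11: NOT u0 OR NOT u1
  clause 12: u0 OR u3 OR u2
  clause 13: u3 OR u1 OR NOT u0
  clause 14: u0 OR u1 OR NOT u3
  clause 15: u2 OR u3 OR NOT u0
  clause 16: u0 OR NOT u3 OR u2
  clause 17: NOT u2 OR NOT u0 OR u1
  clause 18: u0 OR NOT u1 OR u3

No, unsatisfiable

Case u0 = false:
Case u3 = true:
From the singleton clause (NOT u1), u1 = false.
But (u1) is also a unit clause — contradiction.
So u3 must be the other value — set u3 = false.
From the singleton clause (u1), u1 = true.
But (NOT u1) is also a unit clause — contradiction.
Neither u3 = true nor u3 = false works.
So u0 must be the other value — set u0 = true.
From the singleton clause (u1), u1 = true.
But (NOT u1) is also a unit clause — contradiction.
Neither u0 = true nor u0 = false works.
No assignment satisfies every clause.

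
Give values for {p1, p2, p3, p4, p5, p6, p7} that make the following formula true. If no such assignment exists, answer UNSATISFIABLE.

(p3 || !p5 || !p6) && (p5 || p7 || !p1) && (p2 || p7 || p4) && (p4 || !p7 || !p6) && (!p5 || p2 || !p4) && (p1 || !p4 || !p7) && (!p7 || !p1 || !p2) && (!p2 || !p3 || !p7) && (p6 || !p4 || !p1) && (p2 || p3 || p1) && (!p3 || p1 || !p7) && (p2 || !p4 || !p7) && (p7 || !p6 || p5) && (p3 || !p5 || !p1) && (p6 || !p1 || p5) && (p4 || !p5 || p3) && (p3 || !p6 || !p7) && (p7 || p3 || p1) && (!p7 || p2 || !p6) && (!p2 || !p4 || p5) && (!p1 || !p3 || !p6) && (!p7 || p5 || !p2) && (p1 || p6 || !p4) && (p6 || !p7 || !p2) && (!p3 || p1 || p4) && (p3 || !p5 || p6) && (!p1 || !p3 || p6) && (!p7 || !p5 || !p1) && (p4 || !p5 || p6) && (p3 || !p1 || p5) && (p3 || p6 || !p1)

p1: false, p2: true, p3: true, p4: true, p5: true, p6: true, p7: false

Suppose p3 = true.
Suppose p2 = true.
From the singleton clause (!p7), p7 = false.
Suppose p5 = true.
Suppose p1 = false.
From the singleton clause (p4), p4 = true.
From the singleton clause (p6), p6 = true.
Every clause now holds.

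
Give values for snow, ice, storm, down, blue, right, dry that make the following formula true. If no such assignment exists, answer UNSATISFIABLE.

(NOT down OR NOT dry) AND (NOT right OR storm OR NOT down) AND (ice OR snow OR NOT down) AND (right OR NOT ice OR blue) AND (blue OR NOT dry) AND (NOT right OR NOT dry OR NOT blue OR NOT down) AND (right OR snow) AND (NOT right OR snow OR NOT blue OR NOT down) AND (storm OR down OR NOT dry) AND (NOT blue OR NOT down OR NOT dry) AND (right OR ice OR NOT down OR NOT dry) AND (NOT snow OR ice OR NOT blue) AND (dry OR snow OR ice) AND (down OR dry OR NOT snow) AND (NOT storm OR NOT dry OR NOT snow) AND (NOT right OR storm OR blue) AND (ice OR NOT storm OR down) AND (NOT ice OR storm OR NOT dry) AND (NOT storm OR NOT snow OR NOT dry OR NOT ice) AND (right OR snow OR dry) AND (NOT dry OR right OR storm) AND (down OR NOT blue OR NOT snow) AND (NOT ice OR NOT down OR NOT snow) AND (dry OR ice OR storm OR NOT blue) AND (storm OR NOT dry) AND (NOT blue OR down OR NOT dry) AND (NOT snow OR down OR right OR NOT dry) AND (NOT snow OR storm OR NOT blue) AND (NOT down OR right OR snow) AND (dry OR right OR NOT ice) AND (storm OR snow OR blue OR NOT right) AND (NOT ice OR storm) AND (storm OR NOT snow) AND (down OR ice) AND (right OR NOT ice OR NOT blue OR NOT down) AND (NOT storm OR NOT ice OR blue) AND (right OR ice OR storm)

snow: false, ice: true, storm: true, down: false, blue: true, right: true, dry: false

Suppose down = false.
From the singleton clause (ice), ice = true.
From the singleton clause (storm), storm = true.
From the singleton clause (blue), blue = true.
From the singleton clause (NOT snow), snow = false.
From the singleton clause (right), right = true.
From the singleton clause (NOT dry), dry = false.
All clauses are satisfied.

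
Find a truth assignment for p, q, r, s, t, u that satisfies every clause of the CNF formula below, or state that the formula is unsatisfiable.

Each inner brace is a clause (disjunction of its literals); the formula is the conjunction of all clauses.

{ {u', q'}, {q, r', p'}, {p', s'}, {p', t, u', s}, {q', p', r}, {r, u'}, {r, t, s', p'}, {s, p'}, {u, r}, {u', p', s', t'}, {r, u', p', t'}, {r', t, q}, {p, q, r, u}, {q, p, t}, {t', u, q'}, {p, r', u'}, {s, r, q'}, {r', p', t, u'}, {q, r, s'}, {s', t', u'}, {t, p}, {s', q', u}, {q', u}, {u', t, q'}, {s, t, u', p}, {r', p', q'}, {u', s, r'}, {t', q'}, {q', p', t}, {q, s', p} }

p=0,  q=0,  r=1,  s=0,  t=1,  u=0

Case u = 0:
(r) alone gives r = 1.
(q') alone gives q = 0.
(p') alone gives p = 0.
(t) alone gives t = 1.
(s') alone gives s = 0.
All clauses are satisfied.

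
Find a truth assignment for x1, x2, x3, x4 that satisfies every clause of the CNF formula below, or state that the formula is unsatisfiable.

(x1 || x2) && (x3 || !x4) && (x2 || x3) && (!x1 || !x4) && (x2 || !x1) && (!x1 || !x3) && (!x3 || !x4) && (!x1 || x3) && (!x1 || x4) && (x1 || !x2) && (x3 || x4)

UNSATISFIABLE

Branch on x1: set x1 = true.
The clause (!x4) is unit, so x4 = false.
That conflicts with the unit clause (x4).
Backtrack on x1: now try x1 = false.
The clause (x2) is unit, so x2 = true.
That conflicts with the unit clause (!x2).
Either choice for x1 ends in contradiction.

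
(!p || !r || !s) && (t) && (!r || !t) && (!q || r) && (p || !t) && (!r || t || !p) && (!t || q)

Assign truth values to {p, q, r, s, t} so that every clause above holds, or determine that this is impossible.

Unit clause (t) forces t = true.
Unit clause (!r) forces r = false.
Unit clause (!q) forces q = false.
That conflicts with the unit clause (q).

UNSATISFIABLE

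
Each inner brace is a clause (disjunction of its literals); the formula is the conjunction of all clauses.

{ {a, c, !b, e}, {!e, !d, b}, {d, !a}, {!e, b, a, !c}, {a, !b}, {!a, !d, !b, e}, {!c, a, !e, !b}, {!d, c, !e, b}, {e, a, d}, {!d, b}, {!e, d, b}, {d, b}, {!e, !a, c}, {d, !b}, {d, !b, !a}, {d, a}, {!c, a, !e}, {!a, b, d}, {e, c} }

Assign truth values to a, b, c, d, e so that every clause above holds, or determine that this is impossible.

Try d = true.
From the singleton clause (b), b = true.
From the singleton clause (a), a = true.
From the singleton clause (e), e = true.
From the singleton clause (c), c = true.
This assignment satisfies each clause.

a=true,  b=true,  c=true,  d=true,  e=true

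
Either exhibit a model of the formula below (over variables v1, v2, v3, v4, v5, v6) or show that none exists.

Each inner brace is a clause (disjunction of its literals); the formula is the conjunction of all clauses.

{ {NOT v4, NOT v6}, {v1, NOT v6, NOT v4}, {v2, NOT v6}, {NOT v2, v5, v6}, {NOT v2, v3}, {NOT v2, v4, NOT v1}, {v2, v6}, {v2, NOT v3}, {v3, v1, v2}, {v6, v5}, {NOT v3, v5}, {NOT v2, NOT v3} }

UNSATISFIABLE

Branch on v4: set v4 = false.
Branch on v2: set v2 = true.
(v3) alone gives v3 = true.
But (NOT v3) is also a unit clause — contradiction.
Undo v2 and try v2 = false.
(NOT v6) alone gives v6 = false.
But (v6) is also a unit clause — contradiction.
Either choice for v2 ends in contradiction.
Undo v4 and try v4 = true.
(NOT v6) alone gives v6 = false.
(v2) alone gives v2 = true.
(v5) alone gives v5 = true.
(v3) alone gives v3 = true.
But (NOT v3) is also a unit clause — contradiction.
Either choice for v4 ends in contradiction.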